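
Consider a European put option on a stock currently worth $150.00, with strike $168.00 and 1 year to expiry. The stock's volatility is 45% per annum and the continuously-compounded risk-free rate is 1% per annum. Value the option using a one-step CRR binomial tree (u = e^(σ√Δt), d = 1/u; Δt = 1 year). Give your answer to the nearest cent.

CRR parameters: u = e^(σ√Δt) = e^(0.45·√1) = 1.5683, d = 1/u = 0.6376
Per-period rate: rΔt = 0.01·1 = 0.01, so R = e^0.01 = 1.0101
Risk-neutral probability p = (e^0.01 − 0.6376)/(1.5683 − 0.6376) = 0.3724/0.9307 = 0.4002
Terminal stock prices: S_u = 235.2, S_d = 95.64
Terminal payoffs (K − S): max(-67.25, 0) = 0, max(72.36, 0) = 72.36
Node 0 (S = 150): V_0 = e^(−0.01)·[0.4002·0.0000 + 0.5998·72.3558] = 42.9701

$42.97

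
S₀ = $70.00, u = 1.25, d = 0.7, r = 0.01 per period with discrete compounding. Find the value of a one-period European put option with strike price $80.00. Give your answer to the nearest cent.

Risk-neutral probability p = (1 + 0.01 − 0.7)/(1.25 − 0.7) = 0.3100/0.5500 = 0.5636
Terminal stock prices: S_u = 87.5, S_d = 49
Terminal payoffs (K − S): max(-7.5, 0) = 0, max(31, 0) = 31
Node 0 (S = 70): V_0 = 1/1.01·[0.5636·0.0000 + 0.4364·31.0000] = 13.3933

$13.39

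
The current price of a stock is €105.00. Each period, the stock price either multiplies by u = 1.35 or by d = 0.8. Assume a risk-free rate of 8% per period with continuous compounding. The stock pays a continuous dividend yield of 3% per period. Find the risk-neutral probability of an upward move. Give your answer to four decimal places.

Per-period risk-free factor R = e^0.08 = 1.0833; dividend-adjusted growth = e^(0.08−0.03) = 1.0513.
Risk-neutral probability p = (1.0513 − 0.8)/(1.35 − 0.8) = 0.2513/0.5500 = 0.4569

p = 0.4569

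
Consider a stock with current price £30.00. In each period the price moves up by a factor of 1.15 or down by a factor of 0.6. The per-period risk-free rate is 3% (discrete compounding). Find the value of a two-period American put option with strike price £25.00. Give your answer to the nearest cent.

Risk-neutral probability p = (1 + 0.03 − 0.6)/(1.15 − 0.6) = 0.4300/0.5500 = 0.7818
Terminal stock prices: S_uu = 39.67, S_ud = 20.7, S_dd = 10.8
Terminal payoffs (K − S): max(-14.67, 0) = 0, max(4.3, 0) = 4.3, max(14.2, 0) = 14.2
Node u (S = 34.5): continuation = 1/1.03·[0.7818·0.0000 + 0.2182·4.3000] = 0.9109; exercise value = 0.0000 ≤ continuation, so V_u = 0.9109
Node d (S = 18): continuation = 1/1.03·[0.7818·4.3000 + 0.2182·14.2000] = 6.2718; exercise value = 7.0000 > continuation, so V_d = 7.0000 (exercise)
Node 0 (S = 30): continuation = 1/1.03·[0.7818·0.9109 + 0.2182·7.0000] = 2.1742; exercise value = 0.0000 ≤ continuation, so V_0 = 2.1742

£2.17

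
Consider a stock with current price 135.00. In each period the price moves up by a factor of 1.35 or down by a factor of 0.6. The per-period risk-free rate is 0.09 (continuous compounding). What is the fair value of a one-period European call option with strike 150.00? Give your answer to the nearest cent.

19.42

Risk-neutral probability p = (e^0.09 − 0.6)/(1.35 − 0.6) = 0.4942/0.7500 = 0.6589
Terminal stock prices: S_u = 182.2, S_d = 81
Terminal payoffs (S − K): max(32.25, 0) = 32.25, max(-69, 0) = 0
Node 0 (S = 135): V_0 = e^(−0.09)·[0.6589·32.2500 + 0.3411·0.0000] = 19.4206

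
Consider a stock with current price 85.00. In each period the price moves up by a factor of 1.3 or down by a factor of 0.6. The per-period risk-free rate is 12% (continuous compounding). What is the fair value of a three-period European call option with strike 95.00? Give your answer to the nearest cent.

Risk-neutral probability p = (e^0.12 − 0.6)/(1.3 − 0.6) = 0.5275/0.7000 = 0.7536
Terminal stock prices: S_uuu = 186.7, S_uud = 86.19, S_udd = 39.78, S_ddd = 18.36
Terminal payoffs (S − K): max(91.75, 0) = 91.75, max(-8.81, 0) = 0, max(-55.22, 0) = 0, max(-76.64, 0) = 0
Node uu (S = 143.7): V_uu = e^(−0.12)·[0.7536·91.7450 + 0.2464·0.0000] = 61.3181
Node ud (S = 66.3): V_ud = e^(−0.12)·[0.7536·0.0000 + 0.2464·0.0000] = 0.0000
Node dd (S = 30.6): V_dd = e^(−0.12)·[0.7536·0.0000 + 0.2464·0.0000] = 0.0000
Node u (S = 110.5): V_u = e^(−0.12)·[0.7536·61.3181 + 0.2464·0.0000] = 40.9822
Node d (S = 51): V_d = e^(−0.12)·[0.7536·0.0000 + 0.2464·0.0000] = 0.0000
Node 0 (S = 85): V_0 = e^(−0.12)·[0.7536·40.9822 + 0.2464·0.0000] = 27.3906

27.39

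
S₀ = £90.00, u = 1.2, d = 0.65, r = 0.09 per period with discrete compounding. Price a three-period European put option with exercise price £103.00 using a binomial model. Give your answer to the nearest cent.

£10.30

Risk-neutral probability p = (1 + 0.09 − 0.65)/(1.2 − 0.65) = 0.4400/0.5500 = 0.8000
Terminal stock prices: S_uuu = 155.5, S_uud = 84.24, S_udd = 45.63, S_ddd = 24.72
Terminal payoffs (K − S): max(-52.52, 0) = 0, max(18.76, 0) = 18.76, max(57.37, 0) = 57.37, max(78.28, 0) = 78.28
Node uu (S = 129.6): V_uu = 1/1.09·[0.8000·0.0000 + 0.2000·18.7600] = 3.4422
Node ud (S = 70.2): V_ud = 1/1.09·[0.8000·18.7600 + 0.2000·57.3700] = 24.2954
Node dd (S = 38.03): V_dd = 1/1.09·[0.8000·57.3700 + 0.2000·78.2837] = 56.4704
Node u (S = 108): V_u = 1/1.09·[0.8000·3.4422 + 0.2000·24.2954] = 6.9843
Node d (S = 58.5): V_d = 1/1.09·[0.8000·24.2954 + 0.2000·56.4704] = 28.1930
Node 0 (S = 90): V_0 = 1/1.09·[0.8000·6.9843 + 0.2000·28.1930] = 10.2991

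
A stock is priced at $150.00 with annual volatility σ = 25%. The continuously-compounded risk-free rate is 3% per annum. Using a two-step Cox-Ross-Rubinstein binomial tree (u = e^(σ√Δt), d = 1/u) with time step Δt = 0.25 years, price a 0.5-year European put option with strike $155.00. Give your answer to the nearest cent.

CRR parameters: u = e^(σ√Δt) = e^(0.25·√0.25) = 1.1331, d = 1/u = 0.8825
Per-period rate: rΔt = 0.03·0.25 = 0.0075, so R = e^0.0075 = 1.0075
Risk-neutral probability p = (e^0.0075 − 0.8825)/(1.1331 − 0.8825) = 0.1250/0.2507 = 0.4988
Terminal stock prices: S_uu = 192.6, S_ud = 150, S_dd = 116.8
Terminal payoffs (K − S): max(-37.6, 0) = 0, max(5, 0) = 5, max(38.18, 0) = 38.18
Node u (S = 170): V_u = e^(−0.0075)·[0.4988·0.0000 + 0.5012·5.0000] = 2.4872
Node d (S = 132.4): V_d = e^(−0.0075)·[0.4988·5.0000 + 0.5012·38.1799] = 21.4673
Node 0 (S = 150): V_0 = e^(−0.0075)·[0.4988·2.4872 + 0.5012·21.4673] = 11.9099

$11.91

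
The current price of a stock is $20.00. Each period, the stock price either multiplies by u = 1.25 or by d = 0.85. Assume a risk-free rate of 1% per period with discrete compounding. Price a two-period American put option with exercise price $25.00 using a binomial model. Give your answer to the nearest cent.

Risk-neutral probability p = (1 + 0.01 − 0.85)/(1.25 − 0.85) = 0.1600/0.4000 = 0.4000
Terminal stock prices: S_uu = 31.25, S_ud = 21.25, S_dd = 14.45
Terminal payoffs (K − S): max(-6.25, 0) = 0, max(3.75, 0) = 3.75, max(10.55, 0) = 10.55
Node u (S = 25): continuation = 1/1.01·[0.4000·0.0000 + 0.6000·3.7500] = 2.2277; exercise value = 0.0000 ≤ continuation, so V_u = 2.2277
Node d (S = 17): continuation = 1/1.01·[0.4000·3.7500 + 0.6000·10.5500] = 7.7525; exercise value = 8.0000 > continuation, so V_d = 8.0000 (exercise)
Node 0 (S = 20): continuation = 1/1.01·[0.4000·2.2277 + 0.6000·8.0000] = 5.6347; exercise value = 5.0000 ≤ continuation, so V_0 = 5.6347

$5.63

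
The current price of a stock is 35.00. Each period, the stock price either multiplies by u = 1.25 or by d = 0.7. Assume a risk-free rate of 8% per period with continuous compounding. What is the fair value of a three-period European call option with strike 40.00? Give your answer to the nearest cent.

7.55

Risk-neutral probability p = (e^0.08 − 0.7)/(1.25 − 0.7) = 0.3833/0.5500 = 0.6969
Terminal stock prices: S_uuu = 68.36, S_uud = 38.28, S_udd = 21.44, S_ddd = 12
Terminal payoffs (S − K): max(28.36, 0) = 28.36, max(-1.719, 0) = 0, max(-18.56, 0) = 0, max(-28, 0) = 0
Node uu (S = 54.69): V_uu = e^(−0.08)·[0.6969·28.3594 + 0.3031·0.0000] = 18.2438
Node ud (S = 30.62): V_ud = e^(−0.08)·[0.6969·0.0000 + 0.3031·0.0000] = 0.0000
Node dd (S = 17.15): V_dd = e^(−0.08)·[0.6969·0.0000 + 0.3031·0.0000] = 0.0000
Node u (S = 43.75): V_u = e^(−0.08)·[0.6969·18.2438 + 0.3031·0.0000] = 11.7363
Node d (S = 24.5): V_d = e^(−0.08)·[0.6969·0.0000 + 0.3031·0.0000] = 0.0000
Node 0 (S = 35): V_0 = e^(−0.08)·[0.6969·11.7363 + 0.3031·0.0000] = 7.5501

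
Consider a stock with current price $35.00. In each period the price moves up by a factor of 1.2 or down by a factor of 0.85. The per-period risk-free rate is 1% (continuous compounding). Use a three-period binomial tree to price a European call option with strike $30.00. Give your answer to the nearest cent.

$7.21

Risk-neutral probability p = (e^0.01 − 0.85)/(1.2 − 0.85) = 0.1601/0.3500 = 0.4573
Terminal stock prices: S_uuu = 60.48, S_uud = 42.84, S_udd = 30.34, S_ddd = 21.49
Terminal payoffs (S − K): max(30.48, 0) = 30.48, max(12.84, 0) = 12.84, max(0.345, 0) = 0.345, max(-8.506, 0) = 0
Node uu (S = 50.4): V_uu = e^(−0.01)·[0.4573·30.4800 + 0.5427·12.8400] = 20.6985
Node ud (S = 35.7): V_ud = e^(−0.01)·[0.4573·12.8400 + 0.5427·0.3450] = 5.9985
Node dd (S = 25.29): V_dd = e^(−0.01)·[0.4573·0.3450 + 0.5427·0.0000] = 0.1562
Node u (S = 42): V_u = e^(−0.01)·[0.4573·20.6985 + 0.5427·5.9985] = 12.5940
Node d (S = 29.75): V_d = e^(−0.01)·[0.4573·5.9985 + 0.5427·0.1562] = 2.7997
Node 0 (S = 35): V_0 = e^(−0.01)·[0.4573·12.5940 + 0.5427·2.7997] = 7.2061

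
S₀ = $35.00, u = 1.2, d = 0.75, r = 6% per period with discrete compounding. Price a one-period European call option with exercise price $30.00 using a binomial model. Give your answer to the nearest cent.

$7.80

Risk-neutral probability p = (1 + 0.06 − 0.75)/(1.2 − 0.75) = 0.3100/0.4500 = 0.6889
Terminal stock prices: S_u = 42, S_d = 26.25
Terminal payoffs (S − K): max(12, 0) = 12, max(-3.75, 0) = 0
Node 0 (S = 35): V_0 = 1/1.06·[0.6889·12.0000 + 0.3111·0.0000] = 7.7987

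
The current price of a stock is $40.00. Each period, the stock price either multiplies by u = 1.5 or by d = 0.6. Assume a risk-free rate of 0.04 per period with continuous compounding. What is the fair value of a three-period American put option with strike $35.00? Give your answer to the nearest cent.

Risk-neutral probability p = (e^0.04 − 0.6)/(1.5 − 0.6) = 0.4408/0.9000 = 0.4898
Terminal stock prices: S_uuu = 135, S_uud = 54, S_udd = 21.6, S_ddd = 8.64
Terminal payoffs (K − S): max(-100, 0) = 0, max(-19, 0) = 0, max(13.4, 0) = 13.4, max(26.36, 0) = 26.36
Node uu (S = 90): continuation = e^(−0.04)·[0.4898·0.0000 + 0.5102·0.0000] = 0.0000; exercise value = 0.0000 ≤ continuation, so V_uu = 0.0000
Node ud (S = 36): continuation = e^(−0.04)·[0.4898·0.0000 + 0.5102·13.4000] = 6.5687; exercise value = 0.0000 ≤ continuation, so V_ud = 6.5687
Node dd (S = 14.4): continuation = e^(−0.04)·[0.4898·13.4000 + 0.5102·26.3600] = 19.2276; exercise value = 20.6000 > continuation, so V_dd = 20.6000 (exercise)
Node u (S = 60): continuation = e^(−0.04)·[0.4898·0.0000 + 0.5102·6.5687] = 3.2200; exercise value = 0.0000 ≤ continuation, so V_u = 3.2200
Node d (S = 24): continuation = e^(−0.04)·[0.4898·6.5687 + 0.5102·20.6000] = 13.1894; exercise value = 11.0000 ≤ continuation, so V_d = 13.1894
Node 0 (S = 40): continuation = e^(−0.04)·[0.4898·3.2200 + 0.5102·13.1894] = 7.9808; exercise value = 0.0000 ≤ continuation, so V_0 = 7.9808

$7.98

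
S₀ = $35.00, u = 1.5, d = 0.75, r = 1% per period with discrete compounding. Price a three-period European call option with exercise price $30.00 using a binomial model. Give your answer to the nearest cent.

Risk-neutral probability p = (1 + 0.01 − 0.75)/(1.5 − 0.75) = 0.2600/0.7500 = 0.3467
Terminal stock prices: S_uuu = 118.1, S_uud = 59.06, S_udd = 29.53, S_ddd = 14.77
Terminal payoffs (S − K): max(88.12, 0) = 88.12, max(29.06, 0) = 29.06, max(-0.4688, 0) = 0, max(-15.23, 0) = 0
Node uu (S = 78.75): V_uu = 1/1.01·[0.3467·88.1250 + 0.6533·29.0625] = 49.0470
Node ud (S = 39.38): V_ud = 1/1.01·[0.3467·29.0625 + 0.6533·0.0000] = 9.9752
Node dd (S = 19.69): V_dd = 1/1.01·[0.3467·0.0000 + 0.6533·0.0000] = 0.0000
Node u (S = 52.5): V_u = 1/1.01·[0.3467·49.0470 + 0.6533·9.9752] = 23.2873
Node d (S = 26.25): V_d = 1/1.01·[0.3467·9.9752 + 0.6533·0.0000] = 3.4238
Node 0 (S = 35): V_0 = 1/1.01·[0.3467·23.2873 + 0.6533·3.4238] = 10.2078

$10.21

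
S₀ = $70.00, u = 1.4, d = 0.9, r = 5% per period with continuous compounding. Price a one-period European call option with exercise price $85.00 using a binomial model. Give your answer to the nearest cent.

$3.74

Risk-neutral probability p = (e^0.05 − 0.9)/(1.4 − 0.9) = 0.1513/0.5000 = 0.3025
Terminal stock prices: S_u = 98, S_d = 63
Terminal payoffs (S − K): max(13, 0) = 13, max(-22, 0) = 0
Node 0 (S = 70): V_0 = e^(−0.05)·[0.3025·13.0000 + 0.6975·0.0000] = 3.7412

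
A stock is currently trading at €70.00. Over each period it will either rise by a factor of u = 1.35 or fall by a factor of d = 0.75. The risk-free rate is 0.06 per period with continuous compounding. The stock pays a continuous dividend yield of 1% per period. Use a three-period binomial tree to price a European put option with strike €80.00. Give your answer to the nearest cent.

€13.58

Per-period risk-free factor R = e^0.06 = 1.0618; dividend-adjusted growth = e^(0.06−0.01) = 1.0513.
Risk-neutral probability p = (1.0513 − 0.75)/(1.35 − 0.75) = 0.3013/0.6000 = 0.5021
Terminal stock prices: S_uuu = 172.2, S_uud = 95.68, S_udd = 53.16, S_ddd = 29.53
Terminal payoffs (K − S): max(-92.23, 0) = 0, max(-15.68, 0) = 0, max(26.84, 0) = 26.84, max(50.47, 0) = 50.47
Node uu (S = 127.6): V_uu = e^(−0.06)·[0.5021·0.0000 + 0.4979·0.0000] = 0.0000
Node ud (S = 70.88): V_ud = e^(−0.06)·[0.5021·0.0000 + 0.4979·26.8438] = 12.5867
Node dd (S = 39.38): V_dd = e^(−0.06)·[0.5021·26.8438 + 0.4979·50.4688] = 36.3580
Node u (S = 94.5): V_u = e^(−0.06)·[0.5021·0.0000 + 0.4979·12.5867] = 5.9017
Node d (S = 52.5): V_d = e^(−0.06)·[0.5021·12.5867 + 0.4979·36.3580] = 22.9997
Node 0 (S = 70): V_0 = e^(−0.06)·[0.5021·5.9017 + 0.4979·22.9997] = 13.5751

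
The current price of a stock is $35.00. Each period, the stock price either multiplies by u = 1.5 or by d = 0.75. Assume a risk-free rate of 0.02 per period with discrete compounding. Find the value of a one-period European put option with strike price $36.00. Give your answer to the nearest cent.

$6.12

Risk-neutral probability p = (1 + 0.02 − 0.75)/(1.5 − 0.75) = 0.2700/0.7500 = 0.3600
Terminal stock prices: S_u = 52.5, S_d = 26.25
Terminal payoffs (K − S): max(-16.5, 0) = 0, max(9.75, 0) = 9.75
Node 0 (S = 35): V_0 = 1/1.02·[0.3600·0.0000 + 0.6400·9.7500] = 6.1176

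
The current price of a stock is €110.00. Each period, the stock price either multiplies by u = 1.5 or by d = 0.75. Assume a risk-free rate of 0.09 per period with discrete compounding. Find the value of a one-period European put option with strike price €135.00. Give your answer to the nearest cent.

Risk-neutral probability p = (1 + 0.09 − 0.75)/(1.5 − 0.75) = 0.3400/0.7500 = 0.4533
Terminal stock prices: S_u = 165, S_d = 82.5
Terminal payoffs (K − S): max(-30, 0) = 0, max(52.5, 0) = 52.5
Node 0 (S = 110): V_0 = 1/1.09·[0.4533·0.0000 + 0.5467·52.5000] = 26.3303

€26.33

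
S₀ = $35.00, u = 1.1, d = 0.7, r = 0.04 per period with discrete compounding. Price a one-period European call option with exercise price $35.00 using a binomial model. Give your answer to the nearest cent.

Risk-neutral probability p = (1 + 0.04 − 0.7)/(1.1 − 0.7) = 0.3400/0.4000 = 0.8500
Terminal stock prices: S_u = 38.5, S_d = 24.5
Terminal payoffs (S − K): max(3.5, 0) = 3.5, max(-10.5, 0) = 0
Node 0 (S = 35): V_0 = 1/1.04·[0.8500·3.5000 + 0.1500·0.0000] = 2.8606

$2.86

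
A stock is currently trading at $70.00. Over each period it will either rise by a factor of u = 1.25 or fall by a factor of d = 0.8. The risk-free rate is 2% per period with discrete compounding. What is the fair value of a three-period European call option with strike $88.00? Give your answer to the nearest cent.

$5.36

Risk-neutral probability p = (1 + 0.02 − 0.8)/(1.25 − 0.8) = 0.2200/0.4500 = 0.4889
Terminal stock prices: S_uuu = 136.7, S_uud = 87.5, S_udd = 56, S_ddd = 35.84
Terminal payoffs (S − K): max(48.72, 0) = 48.72, max(-0.5, 0) = 0, max(-32, 0) = 0, max(-52.16, 0) = 0
Node uu (S = 109.4): V_uu = 1/1.02·[0.4889·48.7188 + 0.5111·0.0000] = 23.3510
Node ud (S = 70): V_ud = 1/1.02·[0.4889·0.0000 + 0.5111·0.0000] = 0.0000
Node dd (S = 44.8): V_dd = 1/1.02·[0.4889·0.0000 + 0.5111·0.0000] = 0.0000
Node u (S = 87.5): V_u = 1/1.02·[0.4889·23.3510 + 0.5111·0.0000] = 11.1922
Node d (S = 56): V_d = 1/1.02·[0.4889·0.0000 + 0.5111·0.0000] = 0.0000
Node 0 (S = 70): V_0 = 1/1.02·[0.4889·11.1922 + 0.5111·0.0000] = 5.3645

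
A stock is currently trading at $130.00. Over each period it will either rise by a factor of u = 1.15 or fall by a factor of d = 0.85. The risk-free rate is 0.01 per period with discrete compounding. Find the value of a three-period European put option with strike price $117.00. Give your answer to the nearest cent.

$6.70

Risk-neutral probability p = (1 + 0.01 − 0.85)/(1.15 − 0.85) = 0.1600/0.3000 = 0.5333
Terminal stock prices: S_uuu = 197.7, S_uud = 146.1, S_udd = 108, S_ddd = 79.84
Terminal payoffs (K − S): max(-80.71, 0) = 0, max(-29.14, 0) = 0, max(8.986, 0) = 8.986, max(37.16, 0) = 37.16
Node uu (S = 171.9): V_uu = 1/1.01·[0.5333·0.0000 + 0.4667·0.0000] = 0.0000
Node ud (S = 127.1): V_ud = 1/1.01·[0.5333·0.0000 + 0.4667·8.9863] = 4.1521
Node dd (S = 93.92): V_dd = 1/1.01·[0.5333·8.9863 + 0.4667·37.1638] = 21.9166
Node u (S = 149.5): V_u = 1/1.01·[0.5333·0.0000 + 0.4667·4.1521] = 1.9184
Node d (S = 110.5): V_d = 1/1.01·[0.5333·4.1521 + 0.4667·21.9166] = 12.3190
Node 0 (S = 130): V_0 = 1/1.01·[0.5333·1.9184 + 0.4667·12.3190] = 6.7050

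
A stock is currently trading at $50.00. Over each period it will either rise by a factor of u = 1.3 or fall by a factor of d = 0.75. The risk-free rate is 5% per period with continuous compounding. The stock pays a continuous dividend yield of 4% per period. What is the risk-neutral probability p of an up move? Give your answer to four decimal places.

Per-period risk-free factor R = e^0.05 = 1.0513; dividend-adjusted growth = e^(0.05−0.04) = 1.0101.
Risk-neutral probability p = (1.0101 − 0.75)/(1.3 − 0.75) = 0.2601/0.5500 = 0.4728

p = 0.4728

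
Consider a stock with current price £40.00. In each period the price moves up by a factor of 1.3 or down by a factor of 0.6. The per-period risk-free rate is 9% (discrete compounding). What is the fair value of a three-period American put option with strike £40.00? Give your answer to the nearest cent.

Risk-neutral probability p = (1 + 0.09 − 0.6)/(1.3 − 0.6) = 0.4900/0.7000 = 0.7000
Terminal stock prices: S_uuu = 87.88, S_uud = 40.56, S_udd = 18.72, S_ddd = 8.64
Terminal payoffs (K − S): max(-47.88, 0) = 0, max(-0.56, 0) = 0, max(21.28, 0) = 21.28, max(31.36, 0) = 31.36
Node uu (S = 67.6): continuation = 1/1.09·[0.7000·0.0000 + 0.3000·0.0000] = 0.0000; exercise value = 0.0000 ≤ continuation, so V_uu = 0.0000
Node ud (S = 31.2): continuation = 1/1.09·[0.7000·0.0000 + 0.3000·21.2800] = 5.8569; exercise value = 8.8000 > continuation, so V_ud = 8.8000 (exercise)
Node dd (S = 14.4): continuation = 1/1.09·[0.7000·21.2800 + 0.3000·31.3600] = 22.2972; exercise value = 25.6000 > continuation, so V_dd = 25.6000 (exercise)
Node u (S = 52): continuation = 1/1.09·[0.7000·0.0000 + 0.3000·8.8000] = 2.4220; exercise value = 0.0000 ≤ continuation, so V_u = 2.4220
Node d (S = 24): continuation = 1/1.09·[0.7000·8.8000 + 0.3000·25.6000] = 12.6972; exercise value = 16.0000 > continuation, so V_d = 16.0000 (exercise)
Node 0 (S = 40): continuation = 1/1.09·[0.7000·2.4220 + 0.3000·16.0000] = 5.9591; exercise value = 0.0000 ≤ continuation, so V_0 = 5.9591

£5.96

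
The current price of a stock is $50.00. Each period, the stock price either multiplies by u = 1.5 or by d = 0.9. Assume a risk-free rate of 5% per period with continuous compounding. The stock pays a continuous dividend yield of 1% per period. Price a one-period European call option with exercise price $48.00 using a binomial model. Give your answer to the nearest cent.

$6.03

Per-period risk-free factor R = e^0.05 = 1.0513; dividend-adjusted growth = e^(0.05−0.01) = 1.0408.
Risk-neutral probability p = (1.0408 − 0.9)/(1.5 − 0.9) = 0.1408/0.6000 = 0.2347
Terminal stock prices: S_u = 75, S_d = 45
Terminal payoffs (S − K): max(27, 0) = 27, max(-3, 0) = 0
Node 0 (S = 50): V_0 = e^(−0.05)·[0.2347·27.0000 + 0.7653·0.0000] = 6.0275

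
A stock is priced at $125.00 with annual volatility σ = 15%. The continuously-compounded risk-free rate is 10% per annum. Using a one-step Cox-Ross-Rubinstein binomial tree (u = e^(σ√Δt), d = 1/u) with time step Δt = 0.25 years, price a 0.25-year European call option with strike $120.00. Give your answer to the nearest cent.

$9.34

CRR parameters: u = e^(σ√Δt) = e^(0.15·√0.25) = 1.0779, d = 1/u = 0.9277
Per-period rate: rΔt = 0.1·0.25 = 0.025, so R = e^0.025 = 1.0253
Risk-neutral probability p = (e^0.025 − 0.9277)/(1.0779 − 0.9277) = 0.0976/0.1501 = 0.6499
Terminal stock prices: S_u = 134.7, S_d = 116
Terminal payoffs (S − K): max(14.74, 0) = 14.74, max(-4.032, 0) = 0
Node 0 (S = 125): V_0 = e^(−0.025)·[0.6499·14.7355 + 0.3501·0.0000] = 9.3397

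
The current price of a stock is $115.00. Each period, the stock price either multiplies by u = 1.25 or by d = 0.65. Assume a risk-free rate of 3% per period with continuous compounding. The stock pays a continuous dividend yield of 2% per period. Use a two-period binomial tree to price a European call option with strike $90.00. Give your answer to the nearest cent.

$31.97

Per-period risk-free factor R = e^0.03 = 1.0305; dividend-adjusted growth = e^(0.03−0.02) = 1.0101.
Risk-neutral probability p = (1.0101 − 0.65)/(1.25 − 0.65) = 0.3601/0.6000 = 0.6001
Terminal stock prices: S_uu = 179.7, S_ud = 93.44, S_dd = 48.59
Terminal payoffs (S − K): max(89.69, 0) = 89.69, max(3.438, 0) = 3.438, max(-41.41, 0) = 0
Node u (S = 143.8): V_u = e^(−0.03)·[0.6001·89.6875 + 0.3999·3.4375] = 53.5635
Node d (S = 74.75): V_d = e^(−0.03)·[0.6001·3.4375 + 0.3999·0.0000] = 2.0018
Node 0 (S = 115): V_0 = e^(−0.03)·[0.6001·53.5635 + 0.3999·2.0018] = 31.9695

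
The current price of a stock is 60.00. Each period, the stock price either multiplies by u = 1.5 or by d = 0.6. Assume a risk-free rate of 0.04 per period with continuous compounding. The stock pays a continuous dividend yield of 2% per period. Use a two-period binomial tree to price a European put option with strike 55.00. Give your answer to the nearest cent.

9.22

Per-period risk-free factor R = e^0.04 = 1.0408; dividend-adjusted growth = e^(0.04−0.02) = 1.0202.
Risk-neutral probability p = (1.0202 − 0.6)/(1.5 − 0.6) = 0.4202/0.9000 = 0.4669
Terminal stock prices: S_uu = 135, S_ud = 54, S_dd = 21.6
Terminal payoffs (K − S): max(-80, 0) = 0, max(1, 0) = 1, max(33.4, 0) = 33.4
Node u (S = 90): V_u = e^(−0.04)·[0.4669·0.0000 + 0.5331·1.0000] = 0.5122
Node d (S = 36): V_d = e^(−0.04)·[0.4669·1.0000 + 0.5331·33.4000] = 17.5563
Node 0 (S = 60): V_0 = e^(−0.04)·[0.4669·0.5122 + 0.5331·17.5563] = 9.2222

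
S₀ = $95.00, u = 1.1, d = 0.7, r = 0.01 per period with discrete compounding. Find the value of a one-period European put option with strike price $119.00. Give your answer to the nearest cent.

$22.82

Risk-neutral probability p = (1 + 0.01 − 0.7)/(1.1 − 0.7) = 0.3100/0.4000 = 0.7750
Terminal stock prices: S_u = 104.5, S_d = 66.5
Terminal payoffs (K − S): max(14.5, 0) = 14.5, max(52.5, 0) = 52.5
Node 0 (S = 95): V_0 = 1/1.01·[0.7750·14.5000 + 0.2250·52.5000] = 22.8218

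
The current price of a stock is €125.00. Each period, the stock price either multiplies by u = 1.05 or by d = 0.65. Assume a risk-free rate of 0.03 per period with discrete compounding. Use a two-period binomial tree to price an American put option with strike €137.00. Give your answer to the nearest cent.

Risk-neutral probability p = (1 + 0.03 − 0.65)/(1.05 − 0.65) = 0.3800/0.4000 = 0.9500
Terminal stock prices: S_uu = 137.8, S_ud = 85.31, S_dd = 52.81
Terminal payoffs (K − S): max(-0.8125, 0) = 0, max(51.69, 0) = 51.69, max(84.19, 0) = 84.19
Node u (S = 131.2): continuation = 1/1.03·[0.9500·0.0000 + 0.0500·51.6875] = 2.5091; exercise value = 5.7500 > continuation, so V_u = 5.7500 (exercise)
Node d (S = 81.25): continuation = 1/1.03·[0.9500·51.6875 + 0.0500·84.1875] = 51.7597; exercise value = 55.7500 > continuation, so V_d = 55.7500 (exercise)
Node 0 (S = 125): continuation = 1/1.03·[0.9500·5.7500 + 0.0500·55.7500] = 8.0097; exercise value = 12.0000 > continuation, so V_0 = 12.0000 (exercise)

€12.00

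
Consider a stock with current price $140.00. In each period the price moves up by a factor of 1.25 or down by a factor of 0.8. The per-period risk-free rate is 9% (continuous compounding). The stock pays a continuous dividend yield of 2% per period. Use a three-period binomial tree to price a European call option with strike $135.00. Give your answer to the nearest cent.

$36.72

Per-period risk-free factor R = e^0.09 = 1.0942; dividend-adjusted growth = e^(0.09−0.02) = 1.0725.
Risk-neutral probability p = (1.0725 − 0.8)/(1.25 − 0.8) = 0.2725/0.4500 = 0.6056
Terminal stock prices: S_uuu = 273.4, S_uud = 175, S_udd = 112, S_ddd = 71.68
Terminal payoffs (S − K): max(138.4, 0) = 138.4, max(40, 0) = 40, max(-23, 0) = 0, max(-63.32, 0) = 0
Node uu (S = 218.8): V_uu = e^(−0.09)·[0.6056·138.4375 + 0.3944·40.0000] = 91.0377
Node ud (S = 140): V_ud = e^(−0.09)·[0.6056·40.0000 + 0.3944·0.0000] = 22.1381
Node dd (S = 89.6): V_dd = e^(−0.09)·[0.6056·0.0000 + 0.3944·0.0000] = 0.0000
Node u (S = 175): V_u = e^(−0.09)·[0.6056·91.0377 + 0.3944·22.1381] = 58.3654
Node d (S = 112): V_d = e^(−0.09)·[0.6056·22.1381 + 0.3944·0.0000] = 12.2524
Node 0 (S = 140): V_0 = e^(−0.09)·[0.6056·58.3654 + 0.3944·12.2524] = 36.7192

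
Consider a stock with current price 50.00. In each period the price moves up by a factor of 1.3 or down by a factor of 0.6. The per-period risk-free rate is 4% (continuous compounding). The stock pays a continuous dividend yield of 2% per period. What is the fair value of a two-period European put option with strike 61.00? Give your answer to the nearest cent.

16.09

Per-period risk-free factor R = e^0.04 = 1.0408; dividend-adjusted growth = e^(0.04−0.02) = 1.0202.
Risk-neutral probability p = (1.0202 − 0.6)/(1.3 − 0.6) = 0.4202/0.7000 = 0.6003
Terminal stock prices: S_uu = 84.5, S_ud = 39, S_dd = 18
Terminal payoffs (K − S): max(-23.5, 0) = 0, max(22, 0) = 22, max(43, 0) = 43
Node u (S = 65): V_u = e^(−0.04)·[0.6003·0.0000 + 0.3997·22.0000] = 8.4489
Node d (S = 30): V_d = e^(−0.04)·[0.6003·22.0000 + 0.3997·43.0000] = 29.2022
Node 0 (S = 50): V_0 = e^(−0.04)·[0.6003·8.4489 + 0.3997·29.2022] = 16.0877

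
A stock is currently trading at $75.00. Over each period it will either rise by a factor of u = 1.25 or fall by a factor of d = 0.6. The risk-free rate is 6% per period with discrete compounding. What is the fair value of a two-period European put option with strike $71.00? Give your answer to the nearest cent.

$8.78

Risk-neutral probability p = (1 + 0.06 − 0.6)/(1.25 − 0.6) = 0.4600/0.6500 = 0.7077
Terminal stock prices: S_uu = 117.2, S_ud = 56.25, S_dd = 27
Terminal payoffs (K − S): max(-46.19, 0) = 0, max(14.75, 0) = 14.75, max(44, 0) = 44
Node u (S = 93.75): V_u = 1/1.06·[0.7077·0.0000 + 0.2923·14.7500] = 4.0675
Node d (S = 45): V_d = 1/1.06·[0.7077·14.7500 + 0.2923·44.0000] = 21.9811
Node 0 (S = 75): V_0 = 1/1.06·[0.7077·4.0675 + 0.2923·21.9811] = 8.7772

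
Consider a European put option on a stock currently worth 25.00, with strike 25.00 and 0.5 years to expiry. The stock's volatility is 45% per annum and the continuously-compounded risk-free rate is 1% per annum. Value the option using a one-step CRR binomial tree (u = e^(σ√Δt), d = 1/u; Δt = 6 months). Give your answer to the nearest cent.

CRR parameters: u = e^(σ√Δt) = e^(0.45·√0.5) = 1.3746, d = 1/u = 0.7275
Per-period rate: rΔt = 0.01·0.5 = 0.005, so R = e^0.005 = 1.0050
Risk-neutral probability p = (e^0.005 − 0.7275)/(1.3746 − 0.7275) = 0.2776/0.6472 = 0.4289
Terminal stock prices: S_u = 34.37, S_d = 18.19
Terminal payoffs (K − S): max(-9.366, 0) = 0, max(6.814, 0) = 6.814
Node 0 (S = 25): V_0 = e^(−0.005)·[0.4289·0.0000 + 0.5711·6.8135] = 3.8721

3.87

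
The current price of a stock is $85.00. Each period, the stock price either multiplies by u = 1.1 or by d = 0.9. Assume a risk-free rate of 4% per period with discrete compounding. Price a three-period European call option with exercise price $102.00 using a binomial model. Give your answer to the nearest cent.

$3.40

Risk-neutral probability p = (1 + 0.04 − 0.9)/(1.1 − 0.9) = 0.1400/0.2000 = 0.7000
Terminal stock prices: S_uuu = 113.1, S_uud = 92.57, S_udd = 75.74, S_ddd = 61.97
Terminal payoffs (S − K): max(11.14, 0) = 11.14, max(-9.435, 0) = 0, max(-26.26, 0) = 0, max(-40.03, 0) = 0
Node uu (S = 102.9): V_uu = 1/1.04·[0.7000·11.1350 + 0.3000·0.0000] = 7.4947
Node ud (S = 84.15): V_ud = 1/1.04·[0.7000·0.0000 + 0.3000·0.0000] = 0.0000
Node dd (S = 68.85): V_dd = 1/1.04·[0.7000·0.0000 + 0.3000·0.0000] = 0.0000
Node u (S = 93.5): V_u = 1/1.04·[0.7000·7.4947 + 0.3000·0.0000] = 5.0445
Node d (S = 76.5): V_d = 1/1.04·[0.7000·0.0000 + 0.3000·0.0000] = 0.0000
Node 0 (S = 85): V_0 = 1/1.04·[0.7000·5.0445 + 0.3000·0.0000] = 3.3953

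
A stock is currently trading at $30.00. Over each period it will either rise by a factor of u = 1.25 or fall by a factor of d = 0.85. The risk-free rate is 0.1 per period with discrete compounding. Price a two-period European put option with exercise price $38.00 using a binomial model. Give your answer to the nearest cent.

Risk-neutral probability p = (1 + 0.1 − 0.85)/(1.25 − 0.85) = 0.2500/0.4000 = 0.6250
Terminal stock prices: S_uu = 46.88, S_ud = 31.88, S_dd = 21.67
Terminal payoffs (K − S): max(-8.875, 0) = 0, max(6.125, 0) = 6.125, max(16.33, 0) = 16.33
Node u (S = 37.5): V_u = 1/1.1·[0.6250·0.0000 + 0.3750·6.1250] = 2.0881
Node d (S = 25.5): V_d = 1/1.1·[0.6250·6.1250 + 0.3750·16.3250] = 9.0455
Node 0 (S = 30): V_0 = 1/1.1·[0.6250·2.0881 + 0.3750·9.0455] = 4.2701

$4.27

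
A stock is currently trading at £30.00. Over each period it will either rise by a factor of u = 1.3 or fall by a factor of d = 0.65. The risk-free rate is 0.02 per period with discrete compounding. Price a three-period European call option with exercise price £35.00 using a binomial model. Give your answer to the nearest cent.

£5.37

Risk-neutral probability p = (1 + 0.02 − 0.65)/(1.3 − 0.65) = 0.3700/0.6500 = 0.5692
Terminal stock prices: S_uuu = 65.91, S_uud = 32.96, S_udd = 16.48, S_ddd = 8.239
Terminal payoffs (S − K): max(30.91, 0) = 30.91, max(-2.045, 0) = 0, max(-18.52, 0) = 0, max(-26.76, 0) = 0
Node uu (S = 50.7): V_uu = 1/1.02·[0.5692·30.9100 + 0.4308·0.0000] = 17.2499
Node ud (S = 25.35): V_ud = 1/1.02·[0.5692·0.0000 + 0.4308·0.0000] = 0.0000
Node dd (S = 12.68): V_dd = 1/1.02·[0.5692·0.0000 + 0.4308·0.0000] = 0.0000
Node u (S = 39): V_u = 1/1.02·[0.5692·17.2499 + 0.4308·0.0000] = 9.6267
Node d (S = 19.5): V_d = 1/1.02·[0.5692·0.0000 + 0.4308·0.0000] = 0.0000
Node 0 (S = 30): V_0 = 1/1.02·[0.5692·9.6267 + 0.4308·0.0000] = 5.3723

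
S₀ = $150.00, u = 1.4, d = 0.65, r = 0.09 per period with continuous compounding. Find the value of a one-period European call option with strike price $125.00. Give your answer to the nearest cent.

$46.01

Risk-neutral probability p = (e^0.09 − 0.65)/(1.4 − 0.65) = 0.4442/0.7500 = 0.5922
Terminal stock prices: S_u = 210, S_d = 97.5
Terminal payoffs (S − K): max(85, 0) = 85, max(-27.5, 0) = 0
Node 0 (S = 150): V_0 = e^(−0.09)·[0.5922·85.0000 + 0.4078·0.0000] = 46.0071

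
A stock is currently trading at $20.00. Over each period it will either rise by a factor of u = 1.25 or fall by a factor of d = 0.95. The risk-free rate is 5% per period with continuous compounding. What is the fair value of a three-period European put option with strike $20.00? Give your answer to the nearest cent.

$0.71

Risk-neutral probability p = (e^0.05 − 0.95)/(1.25 − 0.95) = 0.1013/0.3000 = 0.3376
Terminal stock prices: S_uuu = 39.06, S_uud = 29.69, S_udd = 22.56, S_ddd = 17.15
Terminal payoffs (K − S): max(-19.06, 0) = 0, max(-9.688, 0) = 0, max(-2.562, 0) = 0, max(2.853, 0) = 2.853
Node uu (S = 31.25): V_uu = e^(−0.05)·[0.3376·0.0000 + 0.6624·0.0000] = 0.0000
Node ud (S = 23.75): V_ud = e^(−0.05)·[0.3376·0.0000 + 0.6624·0.0000] = 0.0000
Node dd (S = 18.05): V_dd = e^(−0.05)·[0.3376·0.0000 + 0.6624·2.8525] = 1.7974
Node u (S = 25): V_u = e^(−0.05)·[0.3376·0.0000 + 0.6624·0.0000] = 0.0000
Node d (S = 19): V_d = e^(−0.05)·[0.3376·0.0000 + 0.6624·1.7974] = 1.1326
Node 0 (S = 20): V_0 = e^(−0.05)·[0.3376·0.0000 + 0.6624·1.1326] = 0.7137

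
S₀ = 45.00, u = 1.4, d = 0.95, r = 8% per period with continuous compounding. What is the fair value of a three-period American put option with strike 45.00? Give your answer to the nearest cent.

Risk-neutral probability p = (e^0.08 − 0.95)/(1.4 − 0.95) = 0.1333/0.4500 = 0.2962
Terminal stock prices: S_uuu = 123.5, S_uud = 83.79, S_udd = 56.86, S_ddd = 38.58
Terminal payoffs (K − S): max(-78.48, 0) = 0, max(-38.79, 0) = 0, max(-11.86, 0) = 0, max(6.418, 0) = 6.418
Node uu (S = 88.2): continuation = e^(−0.08)·[0.2962·0.0000 + 0.7038·0.0000] = 0.0000; exercise value = 0.0000 ≤ continuation, so V_uu = 0.0000
Node ud (S = 59.85): continuation = e^(−0.08)·[0.2962·0.0000 + 0.7038·0.0000] = 0.0000; exercise value = 0.0000 ≤ continuation, so V_ud = 0.0000
Node dd (S = 40.61): continuation = e^(−0.08)·[0.2962·0.0000 + 0.7038·6.4181] = 4.1698; exercise value = 4.3875 > continuation, so V_dd = 4.3875 (exercise)
Node u (S = 63): continuation = e^(−0.08)·[0.2962·0.0000 + 0.7038·0.0000] = 0.0000; exercise value = 0.0000 ≤ continuation, so V_u = 0.0000
Node d (S = 42.75): continuation = e^(−0.08)·[0.2962·0.0000 + 0.7038·4.3875] = 2.8505; exercise value = 2.2500 ≤ continuation, so V_d = 2.8505
Node 0 (S = 45): continuation = e^(−0.08)·[0.2962·0.0000 + 0.7038·2.8505] = 1.8520; exercise value = 0.0000 ≤ continuation, so V_0 = 1.8520

1.85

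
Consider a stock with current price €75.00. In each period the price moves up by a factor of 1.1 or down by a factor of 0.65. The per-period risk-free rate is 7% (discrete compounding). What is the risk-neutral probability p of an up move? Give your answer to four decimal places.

p = 0.9333

Risk-neutral probability p = (1 + 0.07 − 0.65)/(1.1 − 0.65) = 0.4200/0.4500 = 0.9333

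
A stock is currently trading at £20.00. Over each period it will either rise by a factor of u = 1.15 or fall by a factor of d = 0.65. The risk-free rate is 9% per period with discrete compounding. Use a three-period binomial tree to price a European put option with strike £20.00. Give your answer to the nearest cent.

Risk-neutral probability p = (1 + 0.09 − 0.65)/(1.15 − 0.65) = 0.4400/0.5000 = 0.8800
Terminal stock prices: S_uuu = 30.42, S_uud = 17.19, S_udd = 9.718, S_ddd = 5.492
Terminal payoffs (K − S): max(-10.42, 0) = 0, max(2.808, 0) = 2.808, max(10.28, 0) = 10.28, max(14.51, 0) = 14.51
Node uu (S = 26.45): V_uu = 1/1.09·[0.8800·0.0000 + 0.1200·2.8075] = 0.3091
Node ud (S = 14.95): V_ud = 1/1.09·[0.8800·2.8075 + 0.1200·10.2825] = 3.3986
Node dd (S = 8.45): V_dd = 1/1.09·[0.8800·10.2825 + 0.1200·14.5075] = 9.8986
Node u (S = 23): V_u = 1/1.09·[0.8800·0.3091 + 0.1200·3.3986] = 0.6237
Node d (S = 13): V_d = 1/1.09·[0.8800·3.3986 + 0.1200·9.8986] = 3.8336
Node 0 (S = 20): V_0 = 1/1.09·[0.8800·0.6237 + 0.1200·3.8336] = 0.9256

£0.93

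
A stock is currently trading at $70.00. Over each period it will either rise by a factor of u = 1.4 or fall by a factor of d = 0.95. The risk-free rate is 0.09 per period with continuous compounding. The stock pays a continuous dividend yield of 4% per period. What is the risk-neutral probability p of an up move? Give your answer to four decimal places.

p = 0.2250

Per-period risk-free factor R = e^0.09 = 1.0942; dividend-adjusted growth = e^(0.09−0.04) = 1.0513.
Risk-neutral probability p = (1.0513 − 0.95)/(1.4 − 0.95) = 0.1013/0.4500 = 0.2250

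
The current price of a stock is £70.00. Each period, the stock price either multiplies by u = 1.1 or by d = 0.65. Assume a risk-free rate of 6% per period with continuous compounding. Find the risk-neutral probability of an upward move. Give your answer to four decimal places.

p = 0.9152

Risk-neutral probability p = (e^0.06 − 0.65)/(1.1 − 0.65) = 0.4118/0.4500 = 0.9152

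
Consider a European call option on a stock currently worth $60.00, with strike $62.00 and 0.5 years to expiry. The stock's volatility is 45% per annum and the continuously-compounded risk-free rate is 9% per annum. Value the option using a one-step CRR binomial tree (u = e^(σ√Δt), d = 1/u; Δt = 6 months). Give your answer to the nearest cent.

$9.64

CRR parameters: u = e^(σ√Δt) = e^(0.45·√0.5) = 1.3746, d = 1/u = 0.7275
Per-period rate: rΔt = 0.09·0.5 = 0.045, so R = e^0.045 = 1.0460
Risk-neutral probability p = (e^0.045 − 0.7275)/(1.3746 − 0.7275) = 0.3186/0.6472 = 0.4922
Terminal stock prices: S_u = 82.48, S_d = 43.65
Terminal payoffs (S − K): max(20.48, 0) = 20.48, max(-18.35, 0) = 0
Node 0 (S = 60): V_0 = e^(−0.045)·[0.4922·20.4789 + 0.5078·0.0000] = 9.6369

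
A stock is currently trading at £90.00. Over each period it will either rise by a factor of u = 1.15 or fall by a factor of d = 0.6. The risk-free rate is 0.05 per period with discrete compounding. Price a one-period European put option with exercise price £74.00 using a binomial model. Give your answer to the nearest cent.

Risk-neutral probability p = (1 + 0.05 − 0.6)/(1.15 − 0.6) = 0.4500/0.5500 = 0.8182
Terminal stock prices: S_u = 103.5, S_d = 54
Terminal payoffs (K − S): max(-29.5, 0) = 0, max(20, 0) = 20
Node 0 (S = 90): V_0 = 1/1.05·[0.8182·0.0000 + 0.1818·20.0000] = 3.4632

£3.46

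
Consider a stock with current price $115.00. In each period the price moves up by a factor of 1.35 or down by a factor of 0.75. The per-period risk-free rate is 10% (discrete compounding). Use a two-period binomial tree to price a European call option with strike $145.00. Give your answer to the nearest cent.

Risk-neutral probability p = (1 + 0.1 − 0.75)/(1.35 − 0.75) = 0.3500/0.6000 = 0.5833
Terminal stock prices: S_uu = 209.6, S_ud = 116.4, S_dd = 64.69
Terminal payoffs (S − K): max(64.59, 0) = 64.59, max(-28.56, 0) = 0, max(-80.31, 0) = 0
Node u (S = 155.2): V_u = 1/1.1·[0.5833·64.5875 + 0.4167·0.0000] = 34.2509
Node d (S = 86.25): V_d = 1/1.1·[0.5833·0.0000 + 0.4167·0.0000] = 0.0000
Node 0 (S = 115): V_0 = 1/1.1·[0.5833·34.2509 + 0.4167·0.0000] = 18.1634

$18.16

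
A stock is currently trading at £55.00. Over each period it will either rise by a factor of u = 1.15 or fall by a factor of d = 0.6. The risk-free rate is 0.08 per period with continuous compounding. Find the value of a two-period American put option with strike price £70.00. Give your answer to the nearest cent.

£15.00

Risk-neutral probability p = (e^0.08 − 0.6)/(1.15 − 0.6) = 0.4833/0.5500 = 0.8787
Terminal stock prices: S_uu = 72.74, S_ud = 37.95, S_dd = 19.8
Terminal payoffs (K − S): max(-2.737, 0) = 0, max(32.05, 0) = 32.05, max(50.2, 0) = 50.2
Node u (S = 63.25): continuation = e^(−0.08)·[0.8787·0.0000 + 0.1213·32.0500] = 3.5887; exercise value = 6.7500 > continuation, so V_u = 6.7500 (exercise)
Node d (S = 33): continuation = e^(−0.08)·[0.8787·32.0500 + 0.1213·50.2000] = 31.6181; exercise value = 37.0000 > continuation, so V_d = 37.0000 (exercise)
Node 0 (S = 55): continuation = e^(−0.08)·[0.8787·6.7500 + 0.1213·37.0000] = 9.6181; exercise value = 15.0000 > continuation, so V_0 = 15.0000 (exercise)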